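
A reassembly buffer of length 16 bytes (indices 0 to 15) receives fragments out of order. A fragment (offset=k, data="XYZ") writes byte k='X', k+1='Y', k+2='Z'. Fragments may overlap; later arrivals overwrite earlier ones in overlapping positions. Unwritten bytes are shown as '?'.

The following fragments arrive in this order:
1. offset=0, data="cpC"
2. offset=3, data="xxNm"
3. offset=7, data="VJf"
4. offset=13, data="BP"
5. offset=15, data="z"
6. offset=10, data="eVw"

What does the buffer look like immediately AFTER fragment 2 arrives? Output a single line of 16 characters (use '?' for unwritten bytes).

Answer: cpCxxNm?????????

Derivation:
Fragment 1: offset=0 data="cpC" -> buffer=cpC?????????????
Fragment 2: offset=3 data="xxNm" -> buffer=cpCxxNm?????????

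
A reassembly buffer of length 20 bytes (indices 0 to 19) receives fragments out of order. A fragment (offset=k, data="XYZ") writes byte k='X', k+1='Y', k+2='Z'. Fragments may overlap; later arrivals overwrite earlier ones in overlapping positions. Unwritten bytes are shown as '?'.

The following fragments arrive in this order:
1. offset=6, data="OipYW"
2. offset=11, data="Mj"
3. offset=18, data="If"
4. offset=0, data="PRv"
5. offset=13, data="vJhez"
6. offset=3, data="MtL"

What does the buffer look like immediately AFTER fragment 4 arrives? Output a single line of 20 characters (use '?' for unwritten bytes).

Fragment 1: offset=6 data="OipYW" -> buffer=??????OipYW?????????
Fragment 2: offset=11 data="Mj" -> buffer=??????OipYWMj???????
Fragment 3: offset=18 data="If" -> buffer=??????OipYWMj?????If
Fragment 4: offset=0 data="PRv" -> buffer=PRv???OipYWMj?????If

Answer: PRv???OipYWMj?????If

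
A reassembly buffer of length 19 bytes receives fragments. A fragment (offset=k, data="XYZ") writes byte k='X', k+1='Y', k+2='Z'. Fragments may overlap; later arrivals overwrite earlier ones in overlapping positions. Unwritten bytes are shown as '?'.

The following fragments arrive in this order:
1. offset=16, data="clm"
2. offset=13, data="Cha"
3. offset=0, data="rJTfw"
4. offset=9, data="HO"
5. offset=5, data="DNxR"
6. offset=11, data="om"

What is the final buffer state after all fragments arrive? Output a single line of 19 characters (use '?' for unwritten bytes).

Answer: rJTfwDNxRHOomChaclm

Derivation:
Fragment 1: offset=16 data="clm" -> buffer=????????????????clm
Fragment 2: offset=13 data="Cha" -> buffer=?????????????Chaclm
Fragment 3: offset=0 data="rJTfw" -> buffer=rJTfw????????Chaclm
Fragment 4: offset=9 data="HO" -> buffer=rJTfw????HO??Chaclm
Fragment 5: offset=5 data="DNxR" -> buffer=rJTfwDNxRHO??Chaclm
Fragment 6: offset=11 data="om" -> buffer=rJTfwDNxRHOomChaclm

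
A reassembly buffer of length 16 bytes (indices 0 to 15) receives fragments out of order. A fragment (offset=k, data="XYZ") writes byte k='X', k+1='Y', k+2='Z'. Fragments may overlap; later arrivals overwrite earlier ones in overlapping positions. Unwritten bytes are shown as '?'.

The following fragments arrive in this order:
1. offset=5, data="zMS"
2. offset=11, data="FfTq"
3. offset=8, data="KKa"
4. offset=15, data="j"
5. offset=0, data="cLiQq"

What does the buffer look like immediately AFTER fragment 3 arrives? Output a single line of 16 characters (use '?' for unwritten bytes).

Fragment 1: offset=5 data="zMS" -> buffer=?????zMS????????
Fragment 2: offset=11 data="FfTq" -> buffer=?????zMS???FfTq?
Fragment 3: offset=8 data="KKa" -> buffer=?????zMSKKaFfTq?

Answer: ?????zMSKKaFfTq?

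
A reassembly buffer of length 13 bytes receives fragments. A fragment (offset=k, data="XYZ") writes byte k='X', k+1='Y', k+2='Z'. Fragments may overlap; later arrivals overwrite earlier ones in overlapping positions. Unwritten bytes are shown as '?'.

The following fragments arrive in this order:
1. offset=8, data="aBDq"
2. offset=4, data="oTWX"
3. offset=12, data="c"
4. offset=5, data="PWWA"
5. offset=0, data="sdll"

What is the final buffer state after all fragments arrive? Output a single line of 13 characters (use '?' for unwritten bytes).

Fragment 1: offset=8 data="aBDq" -> buffer=????????aBDq?
Fragment 2: offset=4 data="oTWX" -> buffer=????oTWXaBDq?
Fragment 3: offset=12 data="c" -> buffer=????oTWXaBDqc
Fragment 4: offset=5 data="PWWA" -> buffer=????oPWWABDqc
Fragment 5: offset=0 data="sdll" -> buffer=sdlloPWWABDqc

Answer: sdlloPWWABDqc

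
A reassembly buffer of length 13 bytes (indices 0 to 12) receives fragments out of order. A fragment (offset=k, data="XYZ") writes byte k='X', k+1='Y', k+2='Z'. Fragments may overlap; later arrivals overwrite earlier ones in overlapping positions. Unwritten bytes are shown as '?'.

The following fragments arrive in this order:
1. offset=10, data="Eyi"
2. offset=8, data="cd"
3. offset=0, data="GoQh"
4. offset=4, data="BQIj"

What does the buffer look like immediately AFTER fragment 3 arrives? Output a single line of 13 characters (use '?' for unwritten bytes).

Fragment 1: offset=10 data="Eyi" -> buffer=??????????Eyi
Fragment 2: offset=8 data="cd" -> buffer=????????cdEyi
Fragment 3: offset=0 data="GoQh" -> buffer=GoQh????cdEyi

Answer: GoQh????cdEyi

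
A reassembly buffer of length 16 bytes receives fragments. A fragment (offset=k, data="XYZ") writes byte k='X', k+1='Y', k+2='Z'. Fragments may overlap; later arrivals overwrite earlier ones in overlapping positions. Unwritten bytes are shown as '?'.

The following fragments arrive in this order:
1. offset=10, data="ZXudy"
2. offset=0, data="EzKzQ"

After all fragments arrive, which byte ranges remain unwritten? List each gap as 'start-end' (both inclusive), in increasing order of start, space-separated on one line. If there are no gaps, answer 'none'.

Answer: 5-9 15-15

Derivation:
Fragment 1: offset=10 len=5
Fragment 2: offset=0 len=5
Gaps: 5-9 15-15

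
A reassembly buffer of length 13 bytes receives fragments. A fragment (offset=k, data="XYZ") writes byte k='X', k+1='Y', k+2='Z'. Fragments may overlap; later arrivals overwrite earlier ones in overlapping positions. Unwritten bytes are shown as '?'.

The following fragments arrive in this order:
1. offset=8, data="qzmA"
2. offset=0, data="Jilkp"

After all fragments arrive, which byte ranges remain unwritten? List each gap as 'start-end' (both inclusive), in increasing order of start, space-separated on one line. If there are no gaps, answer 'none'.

Answer: 5-7 12-12

Derivation:
Fragment 1: offset=8 len=4
Fragment 2: offset=0 len=5
Gaps: 5-7 12-12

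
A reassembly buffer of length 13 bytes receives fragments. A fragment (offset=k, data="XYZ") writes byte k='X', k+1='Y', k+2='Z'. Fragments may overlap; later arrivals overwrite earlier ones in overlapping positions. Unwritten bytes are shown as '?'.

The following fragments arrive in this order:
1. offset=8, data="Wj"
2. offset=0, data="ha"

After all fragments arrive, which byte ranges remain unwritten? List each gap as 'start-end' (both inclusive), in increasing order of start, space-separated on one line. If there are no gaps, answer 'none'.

Fragment 1: offset=8 len=2
Fragment 2: offset=0 len=2
Gaps: 2-7 10-12

Answer: 2-7 10-12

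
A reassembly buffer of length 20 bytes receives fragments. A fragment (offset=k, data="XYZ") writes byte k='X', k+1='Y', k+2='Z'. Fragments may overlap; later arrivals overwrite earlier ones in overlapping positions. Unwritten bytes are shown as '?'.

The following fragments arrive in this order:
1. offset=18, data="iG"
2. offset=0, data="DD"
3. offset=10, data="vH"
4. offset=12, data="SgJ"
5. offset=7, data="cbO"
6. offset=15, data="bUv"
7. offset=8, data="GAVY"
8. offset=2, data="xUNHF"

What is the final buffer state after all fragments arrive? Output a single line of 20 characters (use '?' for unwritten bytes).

Fragment 1: offset=18 data="iG" -> buffer=??????????????????iG
Fragment 2: offset=0 data="DD" -> buffer=DD????????????????iG
Fragment 3: offset=10 data="vH" -> buffer=DD????????vH??????iG
Fragment 4: offset=12 data="SgJ" -> buffer=DD????????vHSgJ???iG
Fragment 5: offset=7 data="cbO" -> buffer=DD?????cbOvHSgJ???iG
Fragment 6: offset=15 data="bUv" -> buffer=DD?????cbOvHSgJbUviG
Fragment 7: offset=8 data="GAVY" -> buffer=DD?????cGAVYSgJbUviG
Fragment 8: offset=2 data="xUNHF" -> buffer=DDxUNHFcGAVYSgJbUviG

Answer: DDxUNHFcGAVYSgJbUviG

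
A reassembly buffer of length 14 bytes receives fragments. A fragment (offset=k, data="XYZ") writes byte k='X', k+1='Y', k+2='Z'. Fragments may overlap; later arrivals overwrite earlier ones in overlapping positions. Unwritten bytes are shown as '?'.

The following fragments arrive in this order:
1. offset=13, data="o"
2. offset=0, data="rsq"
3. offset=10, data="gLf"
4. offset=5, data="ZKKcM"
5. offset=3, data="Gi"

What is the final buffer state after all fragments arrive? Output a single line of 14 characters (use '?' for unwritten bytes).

Answer: rsqGiZKKcMgLfo

Derivation:
Fragment 1: offset=13 data="o" -> buffer=?????????????o
Fragment 2: offset=0 data="rsq" -> buffer=rsq??????????o
Fragment 3: offset=10 data="gLf" -> buffer=rsq???????gLfo
Fragment 4: offset=5 data="ZKKcM" -> buffer=rsq??ZKKcMgLfo
Fragment 5: offset=3 data="Gi" -> buffer=rsqGiZKKcMgLfo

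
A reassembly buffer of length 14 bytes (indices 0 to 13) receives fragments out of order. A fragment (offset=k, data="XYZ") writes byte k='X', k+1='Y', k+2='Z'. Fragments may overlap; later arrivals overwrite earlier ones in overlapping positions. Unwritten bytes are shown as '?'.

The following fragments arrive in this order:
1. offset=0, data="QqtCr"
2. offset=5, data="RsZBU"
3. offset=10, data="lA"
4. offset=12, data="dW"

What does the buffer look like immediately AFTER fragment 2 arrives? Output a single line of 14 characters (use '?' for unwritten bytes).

Answer: QqtCrRsZBU????

Derivation:
Fragment 1: offset=0 data="QqtCr" -> buffer=QqtCr?????????
Fragment 2: offset=5 data="RsZBU" -> buffer=QqtCrRsZBU????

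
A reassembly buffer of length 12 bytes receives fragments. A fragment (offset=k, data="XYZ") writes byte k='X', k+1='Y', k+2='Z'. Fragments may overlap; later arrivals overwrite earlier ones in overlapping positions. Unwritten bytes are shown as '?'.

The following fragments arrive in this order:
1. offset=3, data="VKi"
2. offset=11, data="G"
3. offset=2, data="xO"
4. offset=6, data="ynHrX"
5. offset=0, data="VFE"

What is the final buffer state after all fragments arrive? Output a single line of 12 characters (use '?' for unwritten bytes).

Fragment 1: offset=3 data="VKi" -> buffer=???VKi??????
Fragment 2: offset=11 data="G" -> buffer=???VKi?????G
Fragment 3: offset=2 data="xO" -> buffer=??xOKi?????G
Fragment 4: offset=6 data="ynHrX" -> buffer=??xOKiynHrXG
Fragment 5: offset=0 data="VFE" -> buffer=VFEOKiynHrXG

Answer: VFEOKiynHrXG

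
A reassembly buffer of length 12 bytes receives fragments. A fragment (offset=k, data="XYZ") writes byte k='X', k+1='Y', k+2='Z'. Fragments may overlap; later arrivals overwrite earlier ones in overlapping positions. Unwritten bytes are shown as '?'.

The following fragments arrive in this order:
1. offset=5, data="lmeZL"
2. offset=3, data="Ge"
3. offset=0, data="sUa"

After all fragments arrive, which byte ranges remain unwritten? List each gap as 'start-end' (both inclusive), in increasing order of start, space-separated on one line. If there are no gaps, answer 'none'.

Fragment 1: offset=5 len=5
Fragment 2: offset=3 len=2
Fragment 3: offset=0 len=3
Gaps: 10-11

Answer: 10-11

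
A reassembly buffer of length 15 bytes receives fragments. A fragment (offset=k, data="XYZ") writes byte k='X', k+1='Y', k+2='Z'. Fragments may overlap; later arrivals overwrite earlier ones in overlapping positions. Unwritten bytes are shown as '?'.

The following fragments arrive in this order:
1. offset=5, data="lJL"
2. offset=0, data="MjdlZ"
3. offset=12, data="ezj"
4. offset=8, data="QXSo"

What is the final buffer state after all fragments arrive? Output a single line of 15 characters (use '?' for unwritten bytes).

Fragment 1: offset=5 data="lJL" -> buffer=?????lJL???????
Fragment 2: offset=0 data="MjdlZ" -> buffer=MjdlZlJL???????
Fragment 3: offset=12 data="ezj" -> buffer=MjdlZlJL????ezj
Fragment 4: offset=8 data="QXSo" -> buffer=MjdlZlJLQXSoezj

Answer: MjdlZlJLQXSoezj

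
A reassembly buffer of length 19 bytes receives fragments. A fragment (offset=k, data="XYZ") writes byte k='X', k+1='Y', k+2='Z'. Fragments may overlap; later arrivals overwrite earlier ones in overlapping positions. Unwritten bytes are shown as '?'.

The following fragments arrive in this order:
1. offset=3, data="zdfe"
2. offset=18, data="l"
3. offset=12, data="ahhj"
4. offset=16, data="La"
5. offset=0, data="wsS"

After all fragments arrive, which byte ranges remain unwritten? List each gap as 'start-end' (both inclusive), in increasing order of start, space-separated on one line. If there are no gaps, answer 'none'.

Fragment 1: offset=3 len=4
Fragment 2: offset=18 len=1
Fragment 3: offset=12 len=4
Fragment 4: offset=16 len=2
Fragment 5: offset=0 len=3
Gaps: 7-11

Answer: 7-11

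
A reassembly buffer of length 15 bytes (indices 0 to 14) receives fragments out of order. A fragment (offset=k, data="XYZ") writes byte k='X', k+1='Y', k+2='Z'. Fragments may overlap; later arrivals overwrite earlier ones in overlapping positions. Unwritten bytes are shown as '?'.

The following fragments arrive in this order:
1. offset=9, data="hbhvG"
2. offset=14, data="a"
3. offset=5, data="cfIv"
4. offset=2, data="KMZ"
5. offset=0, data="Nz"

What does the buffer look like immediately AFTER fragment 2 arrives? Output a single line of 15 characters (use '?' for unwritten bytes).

Fragment 1: offset=9 data="hbhvG" -> buffer=?????????hbhvG?
Fragment 2: offset=14 data="a" -> buffer=?????????hbhvGa

Answer: ?????????hbhvGa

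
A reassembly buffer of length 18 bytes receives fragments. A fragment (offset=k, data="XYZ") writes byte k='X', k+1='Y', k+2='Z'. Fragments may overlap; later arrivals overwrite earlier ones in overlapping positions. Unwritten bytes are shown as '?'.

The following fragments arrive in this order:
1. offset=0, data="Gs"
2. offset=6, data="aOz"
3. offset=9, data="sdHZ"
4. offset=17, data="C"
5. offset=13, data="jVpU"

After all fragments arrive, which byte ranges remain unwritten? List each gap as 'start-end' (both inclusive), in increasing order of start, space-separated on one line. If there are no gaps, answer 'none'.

Fragment 1: offset=0 len=2
Fragment 2: offset=6 len=3
Fragment 3: offset=9 len=4
Fragment 4: offset=17 len=1
Fragment 5: offset=13 len=4
Gaps: 2-5

Answer: 2-5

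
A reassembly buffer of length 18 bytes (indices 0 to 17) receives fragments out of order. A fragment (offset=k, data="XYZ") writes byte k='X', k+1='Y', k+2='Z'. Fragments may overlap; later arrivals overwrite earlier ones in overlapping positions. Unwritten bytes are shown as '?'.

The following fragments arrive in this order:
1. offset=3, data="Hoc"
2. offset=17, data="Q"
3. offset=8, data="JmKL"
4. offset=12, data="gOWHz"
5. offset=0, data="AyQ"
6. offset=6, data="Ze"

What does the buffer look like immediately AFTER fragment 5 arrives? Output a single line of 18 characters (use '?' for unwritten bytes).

Answer: AyQHoc??JmKLgOWHzQ

Derivation:
Fragment 1: offset=3 data="Hoc" -> buffer=???Hoc????????????
Fragment 2: offset=17 data="Q" -> buffer=???Hoc???????????Q
Fragment 3: offset=8 data="JmKL" -> buffer=???Hoc??JmKL?????Q
Fragment 4: offset=12 data="gOWHz" -> buffer=???Hoc??JmKLgOWHzQ
Fragment 5: offset=0 data="AyQ" -> buffer=AyQHoc??JmKLgOWHzQ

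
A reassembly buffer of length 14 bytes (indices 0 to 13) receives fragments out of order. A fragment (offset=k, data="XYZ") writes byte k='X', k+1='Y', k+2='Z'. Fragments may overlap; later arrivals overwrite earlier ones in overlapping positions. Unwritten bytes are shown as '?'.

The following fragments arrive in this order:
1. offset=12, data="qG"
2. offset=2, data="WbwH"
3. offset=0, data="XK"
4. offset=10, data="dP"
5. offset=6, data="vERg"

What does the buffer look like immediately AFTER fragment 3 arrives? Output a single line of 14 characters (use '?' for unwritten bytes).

Answer: XKWbwH??????qG

Derivation:
Fragment 1: offset=12 data="qG" -> buffer=????????????qG
Fragment 2: offset=2 data="WbwH" -> buffer=??WbwH??????qG
Fragment 3: offset=0 data="XK" -> buffer=XKWbwH??????qG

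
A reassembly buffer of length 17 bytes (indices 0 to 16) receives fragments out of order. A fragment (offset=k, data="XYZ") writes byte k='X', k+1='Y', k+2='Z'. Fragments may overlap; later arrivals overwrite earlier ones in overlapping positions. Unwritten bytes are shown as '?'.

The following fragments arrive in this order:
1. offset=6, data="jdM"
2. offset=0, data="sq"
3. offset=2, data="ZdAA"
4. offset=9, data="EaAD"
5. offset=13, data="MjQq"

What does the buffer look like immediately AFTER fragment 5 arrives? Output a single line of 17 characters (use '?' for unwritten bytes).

Answer: sqZdAAjdMEaADMjQq

Derivation:
Fragment 1: offset=6 data="jdM" -> buffer=??????jdM????????
Fragment 2: offset=0 data="sq" -> buffer=sq????jdM????????
Fragment 3: offset=2 data="ZdAA" -> buffer=sqZdAAjdM????????
Fragment 4: offset=9 data="EaAD" -> buffer=sqZdAAjdMEaAD????
Fragment 5: offset=13 data="MjQq" -> buffer=sqZdAAjdMEaADMjQq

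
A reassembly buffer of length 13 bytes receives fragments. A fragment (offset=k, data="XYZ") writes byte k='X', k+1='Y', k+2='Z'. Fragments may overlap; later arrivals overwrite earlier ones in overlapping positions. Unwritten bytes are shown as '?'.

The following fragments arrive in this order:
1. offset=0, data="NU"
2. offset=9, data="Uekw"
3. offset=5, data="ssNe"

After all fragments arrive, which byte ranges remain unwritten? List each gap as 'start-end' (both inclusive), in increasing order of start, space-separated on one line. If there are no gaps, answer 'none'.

Answer: 2-4

Derivation:
Fragment 1: offset=0 len=2
Fragment 2: offset=9 len=4
Fragment 3: offset=5 len=4
Gaps: 2-4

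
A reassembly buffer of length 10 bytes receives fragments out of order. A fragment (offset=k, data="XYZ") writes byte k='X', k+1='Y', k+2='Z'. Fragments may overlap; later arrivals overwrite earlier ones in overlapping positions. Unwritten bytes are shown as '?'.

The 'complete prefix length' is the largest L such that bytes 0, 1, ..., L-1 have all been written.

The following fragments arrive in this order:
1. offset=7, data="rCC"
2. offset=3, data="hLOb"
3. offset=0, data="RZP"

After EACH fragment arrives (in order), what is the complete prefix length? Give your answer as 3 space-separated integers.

Answer: 0 0 10

Derivation:
Fragment 1: offset=7 data="rCC" -> buffer=???????rCC -> prefix_len=0
Fragment 2: offset=3 data="hLOb" -> buffer=???hLObrCC -> prefix_len=0
Fragment 3: offset=0 data="RZP" -> buffer=RZPhLObrCC -> prefix_len=10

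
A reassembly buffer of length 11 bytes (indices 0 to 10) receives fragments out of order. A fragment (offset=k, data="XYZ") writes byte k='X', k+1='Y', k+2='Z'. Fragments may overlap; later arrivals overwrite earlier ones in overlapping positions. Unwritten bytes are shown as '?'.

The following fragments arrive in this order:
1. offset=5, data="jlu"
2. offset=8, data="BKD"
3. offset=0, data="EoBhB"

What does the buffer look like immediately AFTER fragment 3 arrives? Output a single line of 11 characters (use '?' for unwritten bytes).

Fragment 1: offset=5 data="jlu" -> buffer=?????jlu???
Fragment 2: offset=8 data="BKD" -> buffer=?????jluBKD
Fragment 3: offset=0 data="EoBhB" -> buffer=EoBhBjluBKD

Answer: EoBhBjluBKD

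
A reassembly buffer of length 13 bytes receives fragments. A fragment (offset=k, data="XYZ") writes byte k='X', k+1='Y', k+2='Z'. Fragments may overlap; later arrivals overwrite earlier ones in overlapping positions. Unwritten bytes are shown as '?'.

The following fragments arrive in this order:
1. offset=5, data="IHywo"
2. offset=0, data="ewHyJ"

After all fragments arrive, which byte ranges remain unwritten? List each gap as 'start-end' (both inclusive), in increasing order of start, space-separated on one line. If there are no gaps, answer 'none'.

Fragment 1: offset=5 len=5
Fragment 2: offset=0 len=5
Gaps: 10-12

Answer: 10-12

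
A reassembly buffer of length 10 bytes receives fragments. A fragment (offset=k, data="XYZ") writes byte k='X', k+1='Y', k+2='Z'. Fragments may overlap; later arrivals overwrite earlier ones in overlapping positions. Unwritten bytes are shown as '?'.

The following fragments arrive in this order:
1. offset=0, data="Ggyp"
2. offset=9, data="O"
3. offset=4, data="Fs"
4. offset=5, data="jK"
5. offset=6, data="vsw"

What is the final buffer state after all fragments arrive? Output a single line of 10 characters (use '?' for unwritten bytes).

Fragment 1: offset=0 data="Ggyp" -> buffer=Ggyp??????
Fragment 2: offset=9 data="O" -> buffer=Ggyp?????O
Fragment 3: offset=4 data="Fs" -> buffer=GgypFs???O
Fragment 4: offset=5 data="jK" -> buffer=GgypFjK??O
Fragment 5: offset=6 data="vsw" -> buffer=GgypFjvswO

Answer: GgypFjvswO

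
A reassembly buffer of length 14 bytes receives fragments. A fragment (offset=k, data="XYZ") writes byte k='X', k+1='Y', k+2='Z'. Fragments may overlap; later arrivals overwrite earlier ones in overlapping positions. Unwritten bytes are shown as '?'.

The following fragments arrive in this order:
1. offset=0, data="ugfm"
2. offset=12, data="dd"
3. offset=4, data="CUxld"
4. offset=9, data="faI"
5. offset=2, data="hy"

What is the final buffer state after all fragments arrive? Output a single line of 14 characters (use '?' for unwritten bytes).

Fragment 1: offset=0 data="ugfm" -> buffer=ugfm??????????
Fragment 2: offset=12 data="dd" -> buffer=ugfm????????dd
Fragment 3: offset=4 data="CUxld" -> buffer=ugfmCUxld???dd
Fragment 4: offset=9 data="faI" -> buffer=ugfmCUxldfaIdd
Fragment 5: offset=2 data="hy" -> buffer=ughyCUxldfaIdd

Answer: ughyCUxldfaIdd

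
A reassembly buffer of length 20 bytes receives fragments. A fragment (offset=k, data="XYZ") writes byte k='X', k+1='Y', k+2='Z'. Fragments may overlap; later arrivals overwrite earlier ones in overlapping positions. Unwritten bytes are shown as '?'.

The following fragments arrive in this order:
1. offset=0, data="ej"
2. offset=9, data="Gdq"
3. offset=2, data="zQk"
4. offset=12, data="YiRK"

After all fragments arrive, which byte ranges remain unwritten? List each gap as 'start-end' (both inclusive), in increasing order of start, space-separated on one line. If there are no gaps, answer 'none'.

Answer: 5-8 16-19

Derivation:
Fragment 1: offset=0 len=2
Fragment 2: offset=9 len=3
Fragment 3: offset=2 len=3
Fragment 4: offset=12 len=4
Gaps: 5-8 16-19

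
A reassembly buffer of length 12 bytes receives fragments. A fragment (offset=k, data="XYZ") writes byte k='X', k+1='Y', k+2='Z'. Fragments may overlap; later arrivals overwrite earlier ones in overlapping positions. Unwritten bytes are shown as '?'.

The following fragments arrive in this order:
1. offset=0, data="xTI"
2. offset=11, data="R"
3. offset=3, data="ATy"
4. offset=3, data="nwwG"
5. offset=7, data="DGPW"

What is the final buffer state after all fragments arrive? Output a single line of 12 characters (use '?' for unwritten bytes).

Fragment 1: offset=0 data="xTI" -> buffer=xTI?????????
Fragment 2: offset=11 data="R" -> buffer=xTI????????R
Fragment 3: offset=3 data="ATy" -> buffer=xTIATy?????R
Fragment 4: offset=3 data="nwwG" -> buffer=xTInwwG????R
Fragment 5: offset=7 data="DGPW" -> buffer=xTInwwGDGPWR

Answer: xTInwwGDGPWR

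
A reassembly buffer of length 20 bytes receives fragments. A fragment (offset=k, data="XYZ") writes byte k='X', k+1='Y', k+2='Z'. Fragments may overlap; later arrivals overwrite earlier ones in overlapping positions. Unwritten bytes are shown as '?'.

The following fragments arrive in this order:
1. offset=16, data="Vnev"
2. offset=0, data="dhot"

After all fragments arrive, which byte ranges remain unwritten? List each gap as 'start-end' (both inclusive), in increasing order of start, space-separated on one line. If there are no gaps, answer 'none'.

Answer: 4-15

Derivation:
Fragment 1: offset=16 len=4
Fragment 2: offset=0 len=4
Gaps: 4-15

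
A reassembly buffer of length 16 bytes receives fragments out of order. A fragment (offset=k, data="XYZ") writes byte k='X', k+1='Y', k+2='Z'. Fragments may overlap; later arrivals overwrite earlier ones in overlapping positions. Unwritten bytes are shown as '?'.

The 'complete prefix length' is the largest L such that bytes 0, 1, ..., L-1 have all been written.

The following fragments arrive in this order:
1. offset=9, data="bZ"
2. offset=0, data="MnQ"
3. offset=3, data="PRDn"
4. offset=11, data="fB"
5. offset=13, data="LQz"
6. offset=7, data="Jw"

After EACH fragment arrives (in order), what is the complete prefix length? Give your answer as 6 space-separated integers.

Answer: 0 3 7 7 7 16

Derivation:
Fragment 1: offset=9 data="bZ" -> buffer=?????????bZ????? -> prefix_len=0
Fragment 2: offset=0 data="MnQ" -> buffer=MnQ??????bZ????? -> prefix_len=3
Fragment 3: offset=3 data="PRDn" -> buffer=MnQPRDn??bZ????? -> prefix_len=7
Fragment 4: offset=11 data="fB" -> buffer=MnQPRDn??bZfB??? -> prefix_len=7
Fragment 5: offset=13 data="LQz" -> buffer=MnQPRDn??bZfBLQz -> prefix_len=7
Fragment 6: offset=7 data="Jw" -> buffer=MnQPRDnJwbZfBLQz -> prefix_len=16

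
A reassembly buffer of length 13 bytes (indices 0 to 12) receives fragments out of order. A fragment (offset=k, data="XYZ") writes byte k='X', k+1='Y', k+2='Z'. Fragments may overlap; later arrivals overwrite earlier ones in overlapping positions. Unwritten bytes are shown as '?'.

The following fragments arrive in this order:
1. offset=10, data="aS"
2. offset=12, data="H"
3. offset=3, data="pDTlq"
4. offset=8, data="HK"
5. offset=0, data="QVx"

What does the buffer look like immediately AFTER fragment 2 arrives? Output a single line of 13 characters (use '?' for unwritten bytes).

Answer: ??????????aSH

Derivation:
Fragment 1: offset=10 data="aS" -> buffer=??????????aS?
Fragment 2: offset=12 data="H" -> buffer=??????????aSH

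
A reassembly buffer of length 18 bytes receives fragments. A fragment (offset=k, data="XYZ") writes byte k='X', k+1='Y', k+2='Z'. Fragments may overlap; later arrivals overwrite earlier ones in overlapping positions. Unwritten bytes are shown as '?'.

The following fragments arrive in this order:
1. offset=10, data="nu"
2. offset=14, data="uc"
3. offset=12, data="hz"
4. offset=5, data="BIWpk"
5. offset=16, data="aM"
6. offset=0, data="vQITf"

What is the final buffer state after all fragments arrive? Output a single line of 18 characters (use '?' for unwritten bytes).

Fragment 1: offset=10 data="nu" -> buffer=??????????nu??????
Fragment 2: offset=14 data="uc" -> buffer=??????????nu??uc??
Fragment 3: offset=12 data="hz" -> buffer=??????????nuhzuc??
Fragment 4: offset=5 data="BIWpk" -> buffer=?????BIWpknuhzuc??
Fragment 5: offset=16 data="aM" -> buffer=?????BIWpknuhzucaM
Fragment 6: offset=0 data="vQITf" -> buffer=vQITfBIWpknuhzucaM

Answer: vQITfBIWpknuhzucaM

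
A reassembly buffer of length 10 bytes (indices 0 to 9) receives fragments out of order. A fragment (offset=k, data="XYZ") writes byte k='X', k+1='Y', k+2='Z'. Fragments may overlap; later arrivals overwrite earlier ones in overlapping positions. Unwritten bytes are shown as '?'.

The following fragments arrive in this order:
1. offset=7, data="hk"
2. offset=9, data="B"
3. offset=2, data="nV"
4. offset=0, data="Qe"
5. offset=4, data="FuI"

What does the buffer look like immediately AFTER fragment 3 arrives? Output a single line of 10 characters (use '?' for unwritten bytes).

Fragment 1: offset=7 data="hk" -> buffer=???????hk?
Fragment 2: offset=9 data="B" -> buffer=???????hkB
Fragment 3: offset=2 data="nV" -> buffer=??nV???hkB

Answer: ??nV???hkB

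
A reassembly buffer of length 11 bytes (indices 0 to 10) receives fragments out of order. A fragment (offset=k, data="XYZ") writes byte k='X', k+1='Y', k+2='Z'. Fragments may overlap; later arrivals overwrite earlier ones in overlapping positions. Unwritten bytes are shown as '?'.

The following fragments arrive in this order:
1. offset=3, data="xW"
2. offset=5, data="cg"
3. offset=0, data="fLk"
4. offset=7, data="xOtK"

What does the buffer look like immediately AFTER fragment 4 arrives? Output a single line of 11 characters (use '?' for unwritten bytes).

Fragment 1: offset=3 data="xW" -> buffer=???xW??????
Fragment 2: offset=5 data="cg" -> buffer=???xWcg????
Fragment 3: offset=0 data="fLk" -> buffer=fLkxWcg????
Fragment 4: offset=7 data="xOtK" -> buffer=fLkxWcgxOtK

Answer: fLkxWcgxOtK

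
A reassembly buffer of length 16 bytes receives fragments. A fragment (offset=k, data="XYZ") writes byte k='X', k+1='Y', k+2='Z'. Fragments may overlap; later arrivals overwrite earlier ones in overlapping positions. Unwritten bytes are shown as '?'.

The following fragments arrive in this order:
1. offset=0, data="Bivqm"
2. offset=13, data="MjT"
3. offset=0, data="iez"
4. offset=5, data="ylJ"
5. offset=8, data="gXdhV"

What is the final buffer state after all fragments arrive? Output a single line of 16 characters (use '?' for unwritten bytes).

Answer: iezqmylJgXdhVMjT

Derivation:
Fragment 1: offset=0 data="Bivqm" -> buffer=Bivqm???????????
Fragment 2: offset=13 data="MjT" -> buffer=Bivqm????????MjT
Fragment 3: offset=0 data="iez" -> buffer=iezqm????????MjT
Fragment 4: offset=5 data="ylJ" -> buffer=iezqmylJ?????MjT
Fragment 5: offset=8 data="gXdhV" -> buffer=iezqmylJgXdhVMjT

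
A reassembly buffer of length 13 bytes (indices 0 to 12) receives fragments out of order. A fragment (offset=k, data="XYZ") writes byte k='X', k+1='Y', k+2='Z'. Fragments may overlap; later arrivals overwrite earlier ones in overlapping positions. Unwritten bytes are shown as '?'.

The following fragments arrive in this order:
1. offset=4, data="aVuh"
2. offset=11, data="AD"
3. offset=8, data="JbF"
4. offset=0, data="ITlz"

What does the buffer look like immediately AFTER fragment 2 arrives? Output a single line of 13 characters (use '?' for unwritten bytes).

Fragment 1: offset=4 data="aVuh" -> buffer=????aVuh?????
Fragment 2: offset=11 data="AD" -> buffer=????aVuh???AD

Answer: ????aVuh???AD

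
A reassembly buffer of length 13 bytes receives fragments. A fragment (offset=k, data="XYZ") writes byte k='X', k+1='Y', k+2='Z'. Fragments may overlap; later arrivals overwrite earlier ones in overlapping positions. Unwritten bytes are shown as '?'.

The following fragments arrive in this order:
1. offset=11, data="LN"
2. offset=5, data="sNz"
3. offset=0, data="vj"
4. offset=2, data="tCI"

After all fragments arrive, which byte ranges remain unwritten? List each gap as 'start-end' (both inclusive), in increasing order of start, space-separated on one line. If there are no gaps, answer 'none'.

Answer: 8-10

Derivation:
Fragment 1: offset=11 len=2
Fragment 2: offset=5 len=3
Fragment 3: offset=0 len=2
Fragment 4: offset=2 len=3
Gaps: 8-10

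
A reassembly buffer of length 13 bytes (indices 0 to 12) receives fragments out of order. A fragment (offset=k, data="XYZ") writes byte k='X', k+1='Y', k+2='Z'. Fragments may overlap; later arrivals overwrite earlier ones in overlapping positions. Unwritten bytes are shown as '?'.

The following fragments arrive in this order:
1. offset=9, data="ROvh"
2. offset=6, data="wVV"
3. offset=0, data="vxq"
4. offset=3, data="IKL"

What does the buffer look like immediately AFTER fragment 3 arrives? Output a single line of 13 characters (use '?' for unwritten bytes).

Answer: vxq???wVVROvh

Derivation:
Fragment 1: offset=9 data="ROvh" -> buffer=?????????ROvh
Fragment 2: offset=6 data="wVV" -> buffer=??????wVVROvh
Fragment 3: offset=0 data="vxq" -> buffer=vxq???wVVROvh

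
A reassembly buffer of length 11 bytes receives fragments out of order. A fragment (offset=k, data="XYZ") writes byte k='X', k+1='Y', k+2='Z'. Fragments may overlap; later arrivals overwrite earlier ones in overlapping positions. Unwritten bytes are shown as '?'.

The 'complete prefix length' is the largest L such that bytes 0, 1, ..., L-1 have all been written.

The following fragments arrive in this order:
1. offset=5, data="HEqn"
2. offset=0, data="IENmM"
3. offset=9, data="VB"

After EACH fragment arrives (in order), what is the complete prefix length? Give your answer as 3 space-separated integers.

Fragment 1: offset=5 data="HEqn" -> buffer=?????HEqn?? -> prefix_len=0
Fragment 2: offset=0 data="IENmM" -> buffer=IENmMHEqn?? -> prefix_len=9
Fragment 3: offset=9 data="VB" -> buffer=IENmMHEqnVB -> prefix_len=11

Answer: 0 9 11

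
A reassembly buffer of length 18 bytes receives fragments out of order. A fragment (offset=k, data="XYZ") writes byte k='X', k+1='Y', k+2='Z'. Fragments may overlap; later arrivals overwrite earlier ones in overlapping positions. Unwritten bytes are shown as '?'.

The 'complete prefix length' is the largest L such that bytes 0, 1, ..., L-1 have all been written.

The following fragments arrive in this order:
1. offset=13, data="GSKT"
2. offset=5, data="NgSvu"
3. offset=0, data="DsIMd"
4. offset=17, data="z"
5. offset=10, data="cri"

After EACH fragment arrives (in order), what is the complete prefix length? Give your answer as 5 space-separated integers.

Fragment 1: offset=13 data="GSKT" -> buffer=?????????????GSKT? -> prefix_len=0
Fragment 2: offset=5 data="NgSvu" -> buffer=?????NgSvu???GSKT? -> prefix_len=0
Fragment 3: offset=0 data="DsIMd" -> buffer=DsIMdNgSvu???GSKT? -> prefix_len=10
Fragment 4: offset=17 data="z" -> buffer=DsIMdNgSvu???GSKTz -> prefix_len=10
Fragment 5: offset=10 data="cri" -> buffer=DsIMdNgSvucriGSKTz -> prefix_len=18

Answer: 0 0 10 10 18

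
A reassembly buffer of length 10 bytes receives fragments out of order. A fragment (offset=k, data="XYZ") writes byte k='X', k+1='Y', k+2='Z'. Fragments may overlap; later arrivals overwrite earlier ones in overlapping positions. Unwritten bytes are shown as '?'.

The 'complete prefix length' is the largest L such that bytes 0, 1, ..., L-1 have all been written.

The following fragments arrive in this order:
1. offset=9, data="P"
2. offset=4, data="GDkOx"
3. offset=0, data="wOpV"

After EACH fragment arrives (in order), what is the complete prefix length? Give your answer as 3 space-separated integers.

Answer: 0 0 10

Derivation:
Fragment 1: offset=9 data="P" -> buffer=?????????P -> prefix_len=0
Fragment 2: offset=4 data="GDkOx" -> buffer=????GDkOxP -> prefix_len=0
Fragment 3: offset=0 data="wOpV" -> buffer=wOpVGDkOxP -> prefix_len=10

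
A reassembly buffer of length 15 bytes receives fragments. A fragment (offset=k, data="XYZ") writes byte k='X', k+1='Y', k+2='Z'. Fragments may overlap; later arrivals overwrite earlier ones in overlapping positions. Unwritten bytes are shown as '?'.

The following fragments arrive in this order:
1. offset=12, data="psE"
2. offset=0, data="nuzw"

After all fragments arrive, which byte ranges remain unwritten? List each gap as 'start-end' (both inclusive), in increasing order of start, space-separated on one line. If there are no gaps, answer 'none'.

Fragment 1: offset=12 len=3
Fragment 2: offset=0 len=4
Gaps: 4-11

Answer: 4-11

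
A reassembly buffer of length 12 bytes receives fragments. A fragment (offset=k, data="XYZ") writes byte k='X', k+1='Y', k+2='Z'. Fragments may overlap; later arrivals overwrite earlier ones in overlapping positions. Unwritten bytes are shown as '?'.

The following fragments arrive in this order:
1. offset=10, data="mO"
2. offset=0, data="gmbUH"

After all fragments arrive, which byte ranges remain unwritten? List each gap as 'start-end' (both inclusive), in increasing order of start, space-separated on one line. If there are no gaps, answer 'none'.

Answer: 5-9

Derivation:
Fragment 1: offset=10 len=2
Fragment 2: offset=0 len=5
Gaps: 5-9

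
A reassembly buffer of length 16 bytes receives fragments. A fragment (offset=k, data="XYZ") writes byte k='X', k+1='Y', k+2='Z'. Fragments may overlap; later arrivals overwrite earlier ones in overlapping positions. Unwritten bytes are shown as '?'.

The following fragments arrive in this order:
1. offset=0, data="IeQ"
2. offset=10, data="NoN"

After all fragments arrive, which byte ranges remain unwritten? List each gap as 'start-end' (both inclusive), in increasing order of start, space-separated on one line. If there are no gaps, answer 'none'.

Fragment 1: offset=0 len=3
Fragment 2: offset=10 len=3
Gaps: 3-9 13-15

Answer: 3-9 13-15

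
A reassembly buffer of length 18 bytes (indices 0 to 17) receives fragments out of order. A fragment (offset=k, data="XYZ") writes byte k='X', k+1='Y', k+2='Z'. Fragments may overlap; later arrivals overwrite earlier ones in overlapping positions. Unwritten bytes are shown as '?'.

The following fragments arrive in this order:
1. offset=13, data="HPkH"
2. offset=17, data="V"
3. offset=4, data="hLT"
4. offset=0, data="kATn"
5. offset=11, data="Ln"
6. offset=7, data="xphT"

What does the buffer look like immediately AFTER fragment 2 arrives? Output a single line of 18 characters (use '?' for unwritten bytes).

Fragment 1: offset=13 data="HPkH" -> buffer=?????????????HPkH?
Fragment 2: offset=17 data="V" -> buffer=?????????????HPkHV

Answer: ?????????????HPkHV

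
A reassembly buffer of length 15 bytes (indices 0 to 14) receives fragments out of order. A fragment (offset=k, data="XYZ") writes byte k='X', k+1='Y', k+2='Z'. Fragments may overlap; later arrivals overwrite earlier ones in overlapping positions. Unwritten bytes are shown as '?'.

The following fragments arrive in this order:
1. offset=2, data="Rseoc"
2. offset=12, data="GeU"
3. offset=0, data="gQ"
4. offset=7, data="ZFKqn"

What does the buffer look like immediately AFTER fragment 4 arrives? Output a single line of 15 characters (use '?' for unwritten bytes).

Fragment 1: offset=2 data="Rseoc" -> buffer=??Rseoc????????
Fragment 2: offset=12 data="GeU" -> buffer=??Rseoc?????GeU
Fragment 3: offset=0 data="gQ" -> buffer=gQRseoc?????GeU
Fragment 4: offset=7 data="ZFKqn" -> buffer=gQRseocZFKqnGeU

Answer: gQRseocZFKqnGeU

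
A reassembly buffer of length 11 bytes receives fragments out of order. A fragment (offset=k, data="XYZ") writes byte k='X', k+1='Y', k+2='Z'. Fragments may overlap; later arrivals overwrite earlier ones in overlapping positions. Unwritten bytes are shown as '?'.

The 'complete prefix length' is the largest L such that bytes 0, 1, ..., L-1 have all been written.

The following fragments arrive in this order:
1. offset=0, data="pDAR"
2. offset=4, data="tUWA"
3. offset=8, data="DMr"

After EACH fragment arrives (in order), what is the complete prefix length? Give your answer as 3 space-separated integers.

Answer: 4 8 11

Derivation:
Fragment 1: offset=0 data="pDAR" -> buffer=pDAR??????? -> prefix_len=4
Fragment 2: offset=4 data="tUWA" -> buffer=pDARtUWA??? -> prefix_len=8
Fragment 3: offset=8 data="DMr" -> buffer=pDARtUWADMr -> prefix_len=11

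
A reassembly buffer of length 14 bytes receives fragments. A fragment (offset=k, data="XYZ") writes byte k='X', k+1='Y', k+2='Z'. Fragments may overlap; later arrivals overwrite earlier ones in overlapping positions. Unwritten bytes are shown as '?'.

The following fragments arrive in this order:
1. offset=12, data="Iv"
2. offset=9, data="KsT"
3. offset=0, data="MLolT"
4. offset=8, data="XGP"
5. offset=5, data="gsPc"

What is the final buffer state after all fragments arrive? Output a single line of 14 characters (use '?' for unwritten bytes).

Answer: MLolTgsPcGPTIv

Derivation:
Fragment 1: offset=12 data="Iv" -> buffer=????????????Iv
Fragment 2: offset=9 data="KsT" -> buffer=?????????KsTIv
Fragment 3: offset=0 data="MLolT" -> buffer=MLolT????KsTIv
Fragment 4: offset=8 data="XGP" -> buffer=MLolT???XGPTIv
Fragment 5: offset=5 data="gsPc" -> buffer=MLolTgsPcGPTIv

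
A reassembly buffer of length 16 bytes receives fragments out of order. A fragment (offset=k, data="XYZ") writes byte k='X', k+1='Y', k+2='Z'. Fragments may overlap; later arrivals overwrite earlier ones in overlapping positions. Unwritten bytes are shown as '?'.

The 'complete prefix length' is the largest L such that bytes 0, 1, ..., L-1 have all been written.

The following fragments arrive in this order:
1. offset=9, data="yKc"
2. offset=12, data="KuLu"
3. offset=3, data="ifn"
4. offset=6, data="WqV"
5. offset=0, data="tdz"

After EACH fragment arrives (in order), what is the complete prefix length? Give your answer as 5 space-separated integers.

Fragment 1: offset=9 data="yKc" -> buffer=?????????yKc???? -> prefix_len=0
Fragment 2: offset=12 data="KuLu" -> buffer=?????????yKcKuLu -> prefix_len=0
Fragment 3: offset=3 data="ifn" -> buffer=???ifn???yKcKuLu -> prefix_len=0
Fragment 4: offset=6 data="WqV" -> buffer=???ifnWqVyKcKuLu -> prefix_len=0
Fragment 5: offset=0 data="tdz" -> buffer=tdzifnWqVyKcKuLu -> prefix_len=16

Answer: 0 0 0 0 16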